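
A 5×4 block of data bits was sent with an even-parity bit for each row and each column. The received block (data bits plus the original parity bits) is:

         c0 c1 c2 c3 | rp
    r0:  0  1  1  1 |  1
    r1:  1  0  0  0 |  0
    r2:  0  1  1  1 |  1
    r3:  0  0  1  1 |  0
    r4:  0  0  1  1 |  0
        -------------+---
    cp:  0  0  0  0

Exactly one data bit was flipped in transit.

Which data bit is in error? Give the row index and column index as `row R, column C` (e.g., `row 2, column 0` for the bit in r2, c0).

Recompute each row's even parity and compare to rp:
  r0: data parity 1, sent rp 1 → ok
  r1: data parity 1, sent rp 0 → mismatch
  r2: data parity 1, sent rp 1 → ok
  r3: data parity 0, sent rp 0 → ok
  r4: data parity 0, sent rp 0 → ok
Recompute each column's even parity and compare to cp:
  c0: data parity 1, sent cp 0 → mismatch
  c1: data parity 0, sent cp 0 → ok
  c2: data parity 0, sent cp 0 → ok
  c3: data parity 0, sent cp 0 → ok
Exactly one row (r1) and one column (c0) fail → the flipped bit is at their intersection.

row 1, column 0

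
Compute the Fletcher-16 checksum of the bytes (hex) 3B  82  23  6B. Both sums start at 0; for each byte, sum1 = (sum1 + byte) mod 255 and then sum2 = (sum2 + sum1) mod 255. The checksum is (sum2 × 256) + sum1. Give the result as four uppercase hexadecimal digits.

Running sums (mod 255):
  after byte 0 (3B): sum1=59, sum2=59
  after byte 1 (82): sum1=189, sum2=248
  after byte 2 (23): sum1=224, sum2=217
  after byte 3 (6B): sum1=76, sum2=38
Checksum = sum2·256 + sum1 = 38·256 + 76 = 9804 = 0x264C.

264C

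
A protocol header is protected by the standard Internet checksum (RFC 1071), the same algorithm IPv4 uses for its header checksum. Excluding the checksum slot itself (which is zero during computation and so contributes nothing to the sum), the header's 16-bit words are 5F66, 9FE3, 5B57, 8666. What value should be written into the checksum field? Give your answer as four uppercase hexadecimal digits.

1EF8

One's-complement addition (fold any carry out of bit 15 back into bit 0):
  0x5F66 + 0x9FE3 = 0x0FF49
  0xFF49 + 0x5B57 = 0x15AA0 → wrap carry → 0x5AA1
  0x5AA1 + 0x8666 = 0x0E107
One's-complement sum = 0xE107.
Checksum = ~0xE107 & 0xFFFF = 0x1EF8.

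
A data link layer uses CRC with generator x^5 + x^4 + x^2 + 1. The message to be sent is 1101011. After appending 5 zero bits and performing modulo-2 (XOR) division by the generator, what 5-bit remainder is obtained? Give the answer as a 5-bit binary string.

10101

Append 5 zeros: 110101100000. Divide by 110101 (XOR where the leading bit is 1):
  pos 0: 110101 XOR 110101 = 000000
  pos 6: 100000 XOR 110101 = 010101
Remainder (last 5 bits) = 10101. This is the CRC / FCS.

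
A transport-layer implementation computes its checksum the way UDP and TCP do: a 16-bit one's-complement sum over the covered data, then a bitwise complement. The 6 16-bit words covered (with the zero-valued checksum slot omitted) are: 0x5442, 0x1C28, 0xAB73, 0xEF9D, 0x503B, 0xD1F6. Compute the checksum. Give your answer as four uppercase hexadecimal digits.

One's-complement addition (fold any carry out of bit 15 back into bit 0):
  0x5442 + 0x1C28 = 0x0706A
  0x706A + 0xAB73 = 0x11BDD → wrap carry → 0x1BDE
  0x1BDE + 0xEF9D = 0x10B7B → wrap carry → 0x0B7C
  0x0B7C + 0x503B = 0x05BB7
  0x5BB7 + 0xD1F6 = 0x12DAD → wrap carry → 0x2DAE
One's-complement sum = 0x2DAE.
Checksum = ~0x2DAE & 0xFFFF = 0xD251.

D251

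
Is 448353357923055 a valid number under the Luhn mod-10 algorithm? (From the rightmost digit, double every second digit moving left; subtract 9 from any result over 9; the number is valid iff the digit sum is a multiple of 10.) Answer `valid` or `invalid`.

From the right, keep odd positions and double even positions (subtract 9 from any doubled value over 9):
  doubled (positions 2,4,...): 1 6 9 1 6 6 8 → sum 37
  kept (positions 1,3,...): 5 0 2 7 3 5 8 4 → sum 34
Total = 71.
71 mod 10 = 1, so the number is invalid.

invalid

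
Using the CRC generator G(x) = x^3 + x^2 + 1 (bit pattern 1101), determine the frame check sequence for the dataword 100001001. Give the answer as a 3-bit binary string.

Append 3 zeros: 100001001000. Divide by 1101 (XOR where the leading bit is 1):
  pos 0: 1000 XOR 1101 = 0101
  pos 1: 1010 XOR 1101 = 0111
  pos 2: 1111 XOR 1101 = 0010
  pos 4: 1000 XOR 1101 = 0101
  pos 5: 1011 XOR 1101 = 0110
  pos 6: 1100 XOR 1101 = 0001
Remainder (last 3 bits) = 100. This is the CRC / FCS.

100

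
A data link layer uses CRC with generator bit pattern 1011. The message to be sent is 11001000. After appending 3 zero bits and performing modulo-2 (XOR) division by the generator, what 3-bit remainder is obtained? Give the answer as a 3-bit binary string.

Append 3 zeros: 11001000000. Divide by 1011 (XOR where the leading bit is 1):
  pos 0: 1100 XOR 1011 = 0111
  pos 1: 1111 XOR 1011 = 0100
  pos 2: 1000 XOR 1011 = 0011
  pos 4: 1100 XOR 1011 = 0111
  pos 5: 1110 XOR 1011 = 0101
  pos 6: 1010 XOR 1011 = 0001
Remainder (last 3 bits) = 010. This is the CRC / FCS.

010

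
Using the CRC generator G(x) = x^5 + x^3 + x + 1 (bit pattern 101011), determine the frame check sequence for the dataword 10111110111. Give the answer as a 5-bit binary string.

11100

Append 5 zeros: 1011111011100000. Divide by 101011 (XOR where the leading bit is 1):
  pos 0: 101111 XOR 101011 = 000100
  pos 3: 100101 XOR 101011 = 001110
  pos 5: 111011 XOR 101011 = 010000
  pos 6: 100000 XOR 101011 = 001011
  pos 8: 101100 XOR 101011 = 000111
Remainder (last 5 bits) = 11100. This is the CRC / FCS.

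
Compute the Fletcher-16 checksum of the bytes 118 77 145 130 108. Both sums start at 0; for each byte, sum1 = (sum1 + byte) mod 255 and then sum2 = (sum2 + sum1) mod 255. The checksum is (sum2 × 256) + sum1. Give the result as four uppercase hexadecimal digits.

Running sums (mod 255):
  after byte 0 (118): sum1=118, sum2=118
  after byte 1 (77): sum1=195, sum2=58
  after byte 2 (145): sum1=85, sum2=143
  after byte 3 (130): sum1=215, sum2=103
  after byte 4 (108): sum1=68, sum2=171
Checksum = sum2·256 + sum1 = 171·256 + 68 = 43844 = 0xAB44.

AB44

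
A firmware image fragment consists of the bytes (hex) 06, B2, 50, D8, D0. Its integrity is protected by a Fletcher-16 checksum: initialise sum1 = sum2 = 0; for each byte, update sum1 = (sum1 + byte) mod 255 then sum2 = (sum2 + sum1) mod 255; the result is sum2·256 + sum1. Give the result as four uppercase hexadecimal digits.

Running sums (mod 255):
  after byte 0 (06): sum1=6, sum2=6
  after byte 1 (B2): sum1=184, sum2=190
  after byte 2 (50): sum1=9, sum2=199
  after byte 3 (D8): sum1=225, sum2=169
  after byte 4 (D0): sum1=178, sum2=92
Checksum = sum2·256 + sum1 = 92·256 + 178 = 23730 = 0x5CB2.

5CB2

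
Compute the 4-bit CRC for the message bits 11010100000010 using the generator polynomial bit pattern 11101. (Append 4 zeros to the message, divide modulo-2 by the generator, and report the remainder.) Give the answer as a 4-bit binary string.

Append 4 zeros: 110101000000100000. Divide by 11101 (XOR where the leading bit is 1):
  pos 0: 11010 XOR 11101 = 00111
  pos 2: 11110 XOR 11101 = 00011
  pos 5: 11000 XOR 11101 = 00101
  pos 7: 10100 XOR 11101 = 01001
  pos 8: 10011 XOR 11101 = 01110
  pos 9: 11100 XOR 11101 = 00001
  pos 13: 10000 XOR 11101 = 01101
Remainder (last 4 bits) = 1101. This is the CRC / FCS.

1101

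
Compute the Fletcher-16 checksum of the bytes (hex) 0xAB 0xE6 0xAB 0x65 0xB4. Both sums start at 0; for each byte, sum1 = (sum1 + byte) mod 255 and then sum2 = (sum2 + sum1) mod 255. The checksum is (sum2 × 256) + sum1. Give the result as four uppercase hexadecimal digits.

7858

Running sums (mod 255):
  after byte 0 (0xAB): sum1=171, sum2=171
  after byte 1 (0xE6): sum1=146, sum2=62
  after byte 2 (0xAB): sum1=62, sum2=124
  after byte 3 (0x65): sum1=163, sum2=32
  after byte 4 (0xB4): sum1=88, sum2=120
Checksum = sum2·256 + sum1 = 120·256 + 88 = 30808 = 0x7858.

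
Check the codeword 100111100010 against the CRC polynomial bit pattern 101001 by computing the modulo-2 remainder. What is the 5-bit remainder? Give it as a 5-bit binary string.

Modulo-2 division of 100111100010 by 101001:
  pos 0: 100111 XOR 101001 = 001110
  pos 2: 111010 XOR 101001 = 010011
  pos 3: 100110 XOR 101001 = 001111
  pos 5: 111101 XOR 101001 = 010100
  pos 6: 101000 XOR 101001 = 000001
Remainder = 00001 (nonzero — an error is detected).

00001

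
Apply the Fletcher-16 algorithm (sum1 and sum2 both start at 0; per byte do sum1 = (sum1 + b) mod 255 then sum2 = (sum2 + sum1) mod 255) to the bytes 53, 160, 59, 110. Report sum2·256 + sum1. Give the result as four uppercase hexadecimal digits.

9B7F

Running sums (mod 255):
  after byte 0 (53): sum1=53, sum2=53
  after byte 1 (160): sum1=213, sum2=11
  after byte 2 (59): sum1=17, sum2=28
  after byte 3 (110): sum1=127, sum2=155
Checksum = sum2·256 + sum1 = 155·256 + 127 = 39807 = 0x9B7F.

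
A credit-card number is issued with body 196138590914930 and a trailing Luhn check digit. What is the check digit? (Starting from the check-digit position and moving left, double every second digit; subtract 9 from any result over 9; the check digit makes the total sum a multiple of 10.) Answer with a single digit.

4

Partial digits right→left: 0 3 9 4 1 9 0 9 5 8 3 1 6 9 1
Double every second digit counting from the check-digit position (so the 1st, 3rd, 5th, ... of the partial from the right).
  doubled (with −9 where >9): 0 9 2 0 1 6 3 2 → sum 23
  kept as-is: 3 4 9 9 8 1 9 → sum 43
Total = 23 + 43 = 66.
Check digit = (10 − (66 mod 10)) mod 10 = 4.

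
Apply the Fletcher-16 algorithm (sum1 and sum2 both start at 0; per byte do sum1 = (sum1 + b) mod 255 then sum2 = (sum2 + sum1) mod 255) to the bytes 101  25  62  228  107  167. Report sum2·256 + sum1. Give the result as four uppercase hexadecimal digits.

Running sums (mod 255):
  after byte 0 (101): sum1=101, sum2=101
  after byte 1 (25): sum1=126, sum2=227
  after byte 2 (62): sum1=188, sum2=160
  after byte 3 (228): sum1=161, sum2=66
  after byte 4 (107): sum1=13, sum2=79
  after byte 5 (167): sum1=180, sum2=4
Checksum = sum2·256 + sum1 = 4·256 + 180 = 1204 = 0x04B4.

04B4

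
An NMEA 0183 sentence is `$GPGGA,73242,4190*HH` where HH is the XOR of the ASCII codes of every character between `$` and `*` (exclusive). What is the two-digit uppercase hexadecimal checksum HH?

6A

XOR the ASCII codes of the payload characters:
  'G' = 0x47 → acc = 0x47
  'P' = 0x50 → acc = 0x17
  'G' = 0x47 → acc = 0x50
  'G' = 0x47 → acc = 0x17
  'A' = 0x41 → acc = 0x56
  ',' = 0x2C → acc = 0x7A
  '7' = 0x37 → acc = 0x4D
  '3' = 0x33 → acc = 0x7E
  '2' = 0x32 → acc = 0x4C
  '4' = 0x34 → acc = 0x78
  '2' = 0x32 → acc = 0x4A
  ',' = 0x2C → acc = 0x66
  '4' = 0x34 → acc = 0x52
  '1' = 0x31 → acc = 0x63
  '9' = 0x39 → acc = 0x5A
  '0' = 0x30 → acc = 0x6A
Checksum = 0x6A.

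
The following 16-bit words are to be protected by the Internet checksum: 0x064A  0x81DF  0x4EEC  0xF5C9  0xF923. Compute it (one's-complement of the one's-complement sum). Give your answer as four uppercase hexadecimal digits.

One's-complement addition (fold any carry out of bit 15 back into bit 0):
  0x064A + 0x81DF = 0x08829
  0x8829 + 0x4EEC = 0x0D715
  0xD715 + 0xF5C9 = 0x1CCDE → wrap carry → 0xCCDF
  0xCCDF + 0xF923 = 0x1C602 → wrap carry → 0xC603
One's-complement sum = 0xC603.
Checksum = ~0xC603 & 0xFFFF = 0x39FC.

39FC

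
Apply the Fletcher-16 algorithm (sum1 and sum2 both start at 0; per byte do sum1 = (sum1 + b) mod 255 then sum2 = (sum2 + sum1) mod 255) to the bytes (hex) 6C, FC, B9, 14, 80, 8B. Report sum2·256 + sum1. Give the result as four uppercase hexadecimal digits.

2B43

Running sums (mod 255):
  after byte 0 (6C): sum1=108, sum2=108
  after byte 1 (FC): sum1=105, sum2=213
  after byte 2 (B9): sum1=35, sum2=248
  after byte 3 (14): sum1=55, sum2=48
  after byte 4 (80): sum1=183, sum2=231
  after byte 5 (8B): sum1=67, sum2=43
Checksum = sum2·256 + sum1 = 43·256 + 67 = 11075 = 0x2B43.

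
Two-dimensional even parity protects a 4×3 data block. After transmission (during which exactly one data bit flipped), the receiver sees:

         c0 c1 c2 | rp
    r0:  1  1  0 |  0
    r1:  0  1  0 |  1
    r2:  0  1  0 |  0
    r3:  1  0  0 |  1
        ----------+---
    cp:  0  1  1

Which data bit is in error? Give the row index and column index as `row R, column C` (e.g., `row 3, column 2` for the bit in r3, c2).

row 2, column 2

Recompute each row's even parity and compare to rp:
  r0: data parity 0, sent rp 0 → ok
  r1: data parity 1, sent rp 1 → ok
  r2: data parity 1, sent rp 0 → mismatch
  r3: data parity 1, sent rp 1 → ok
Recompute each column's even parity and compare to cp:
  c0: data parity 0, sent cp 0 → ok
  c1: data parity 1, sent cp 1 → ok
  c2: data parity 0, sent cp 1 → mismatch
Exactly one row (r2) and one column (c2) fail → the flipped bit is at their intersection.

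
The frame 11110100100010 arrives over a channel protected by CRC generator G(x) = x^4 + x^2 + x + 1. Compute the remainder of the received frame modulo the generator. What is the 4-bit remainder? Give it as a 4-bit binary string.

Modulo-2 division of 11110100100010 by 10111:
  pos 0: 11110 XOR 10111 = 01001
  pos 1: 10011 XOR 10111 = 00100
  pos 3: 10000 XOR 10111 = 00111
  pos 5: 11110 XOR 10111 = 01001
  pos 6: 10010 XOR 10111 = 00101
  pos 8: 10101 XOR 10111 = 00010
Remainder = 0100 (nonzero — an error is detected).

0100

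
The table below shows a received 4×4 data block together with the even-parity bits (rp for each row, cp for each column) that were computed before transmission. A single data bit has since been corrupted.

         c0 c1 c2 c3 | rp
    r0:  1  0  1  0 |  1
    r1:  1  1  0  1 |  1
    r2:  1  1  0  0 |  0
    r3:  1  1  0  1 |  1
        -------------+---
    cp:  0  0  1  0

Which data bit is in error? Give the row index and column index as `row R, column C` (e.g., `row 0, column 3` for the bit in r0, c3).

Recompute each row's even parity and compare to rp:
  r0: data parity 0, sent rp 1 → mismatch
  r1: data parity 1, sent rp 1 → ok
  r2: data parity 0, sent rp 0 → ok
  r3: data parity 1, sent rp 1 → ok
Recompute each column's even parity and compare to cp:
  c0: data parity 0, sent cp 0 → ok
  c1: data parity 1, sent cp 0 → mismatch
  c2: data parity 1, sent cp 1 → ok
  c3: data parity 0, sent cp 0 → ok
Exactly one row (r0) and one column (c1) fail → the flipped bit is at their intersection.

row 0, column 1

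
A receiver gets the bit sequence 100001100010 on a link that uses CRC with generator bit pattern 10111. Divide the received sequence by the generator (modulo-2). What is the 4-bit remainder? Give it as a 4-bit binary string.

0000

Modulo-2 division of 100001100010 by 10111:
  pos 0: 10000 XOR 10111 = 00111
  pos 2: 11111 XOR 10111 = 01000
  pos 3: 10000 XOR 10111 = 00111
  pos 5: 11100 XOR 10111 = 01011
  pos 6: 10111 XOR 10111 = 00000
Remainder = 0000 (zero — the frame passes the CRC check).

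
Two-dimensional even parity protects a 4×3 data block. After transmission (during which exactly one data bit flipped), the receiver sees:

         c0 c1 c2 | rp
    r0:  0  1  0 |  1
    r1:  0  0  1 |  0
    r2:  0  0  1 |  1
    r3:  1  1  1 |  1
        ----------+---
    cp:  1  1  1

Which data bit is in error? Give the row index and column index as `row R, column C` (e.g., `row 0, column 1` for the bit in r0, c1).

row 1, column 1

Recompute each row's even parity and compare to rp:
  r0: data parity 1, sent rp 1 → ok
  r1: data parity 1, sent rp 0 → mismatch
  r2: data parity 1, sent rp 1 → ok
  r3: data parity 1, sent rp 1 → ok
Recompute each column's even parity and compare to cp:
  c0: data parity 1, sent cp 1 → ok
  c1: data parity 0, sent cp 1 → mismatch
  c2: data parity 1, sent cp 1 → ok
Exactly one row (r1) and one column (c1) fail → the flipped bit is at their intersection.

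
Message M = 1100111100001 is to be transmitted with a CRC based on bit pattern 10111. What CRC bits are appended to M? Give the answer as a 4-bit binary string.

Append 4 zeros: 11001111000010000. Divide by 10111 (XOR where the leading bit is 1):
  pos 0: 11001 XOR 10111 = 01110
  pos 1: 11101 XOR 10111 = 01010
  pos 2: 10101 XOR 10111 = 00010
  pos 5: 10100 XOR 10111 = 00011
  pos 8: 11001 XOR 10111 = 01110
  pos 9: 11100 XOR 10111 = 01011
  pos 10: 10110 XOR 10111 = 00001
Remainder (last 4 bits) = 0100. This is the CRC / FCS.

0100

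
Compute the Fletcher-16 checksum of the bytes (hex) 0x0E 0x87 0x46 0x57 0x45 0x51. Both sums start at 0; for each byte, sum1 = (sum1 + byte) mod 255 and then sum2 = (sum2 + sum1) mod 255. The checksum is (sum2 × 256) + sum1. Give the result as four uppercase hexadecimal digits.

F4C9

Running sums (mod 255):
  after byte 0 (0x0E): sum1=14, sum2=14
  after byte 1 (0x87): sum1=149, sum2=163
  after byte 2 (0x46): sum1=219, sum2=127
  after byte 3 (0x57): sum1=51, sum2=178
  after byte 4 (0x45): sum1=120, sum2=43
  after byte 5 (0x51): sum1=201, sum2=244
Checksum = sum2·256 + sum1 = 244·256 + 201 = 62665 = 0xF4C9.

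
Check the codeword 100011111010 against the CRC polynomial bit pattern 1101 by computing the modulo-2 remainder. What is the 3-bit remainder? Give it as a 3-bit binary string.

Modulo-2 division of 100011111010 by 1101:
  pos 0: 1000 XOR 1101 = 0101
  pos 1: 1011 XOR 1101 = 0110
  pos 2: 1101 XOR 1101 = 0000
  pos 6: 1110 XOR 1101 = 0011
  pos 8: 1110 XOR 1101 = 0011
Remainder = 011 (nonzero — an error is detected).

011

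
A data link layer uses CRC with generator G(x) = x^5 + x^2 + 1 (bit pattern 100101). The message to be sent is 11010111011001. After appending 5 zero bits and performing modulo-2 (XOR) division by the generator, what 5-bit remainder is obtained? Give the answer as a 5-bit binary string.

01000

Append 5 zeros: 1101011101100100000. Divide by 100101 (XOR where the leading bit is 1):
  pos 0: 110101 XOR 100101 = 010000
  pos 1: 100001 XOR 100101 = 000100
  pos 4: 100101 XOR 100101 = 000000
  pos 10: 100100 XOR 100101 = 000001
Remainder (last 5 bits) = 01000. This is the CRC / FCS.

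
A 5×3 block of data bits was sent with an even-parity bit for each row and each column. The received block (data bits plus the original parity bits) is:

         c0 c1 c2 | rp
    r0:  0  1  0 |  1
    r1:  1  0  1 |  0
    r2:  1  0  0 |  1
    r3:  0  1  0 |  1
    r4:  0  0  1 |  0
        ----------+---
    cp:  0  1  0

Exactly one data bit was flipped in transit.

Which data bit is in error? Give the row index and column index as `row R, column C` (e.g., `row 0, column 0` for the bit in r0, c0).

Recompute each row's even parity and compare to rp:
  r0: data parity 1, sent rp 1 → ok
  r1: data parity 0, sent rp 0 → ok
  r2: data parity 1, sent rp 1 → ok
  r3: data parity 1, sent rp 1 → ok
  r4: data parity 1, sent rp 0 → mismatch
Recompute each column's even parity and compare to cp:
  c0: data parity 0, sent cp 0 → ok
  c1: data parity 0, sent cp 1 → mismatch
  c2: data parity 0, sent cp 0 → ok
Exactly one row (r4) and one column (c1) fail → the flipped bit is at their intersection.

row 4, column 1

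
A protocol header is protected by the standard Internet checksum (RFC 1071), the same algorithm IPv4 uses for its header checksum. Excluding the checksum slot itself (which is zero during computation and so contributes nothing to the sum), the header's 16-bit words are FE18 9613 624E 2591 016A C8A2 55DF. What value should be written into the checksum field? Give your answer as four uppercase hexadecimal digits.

C407

One's-complement addition (fold any carry out of bit 15 back into bit 0):
  0xFE18 + 0x9613 = 0x1942B → wrap carry → 0x942C
  0x942C + 0x624E = 0x0F67A
  0xF67A + 0x2591 = 0x11C0B → wrap carry → 0x1C0C
  0x1C0C + 0x016A = 0x01D76
  0x1D76 + 0xC8A2 = 0x0E618
  0xE618 + 0x55DF = 0x13BF7 → wrap carry → 0x3BF8
One's-complement sum = 0x3BF8.
Checksum = ~0x3BF8 & 0xFFFF = 0xC407.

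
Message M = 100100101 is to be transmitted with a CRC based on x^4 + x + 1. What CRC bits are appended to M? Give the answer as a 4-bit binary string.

Append 4 zeros: 1001001010000. Divide by 10011 (XOR where the leading bit is 1):
  pos 0: 10010 XOR 10011 = 00001
  pos 4: 10101 XOR 10011 = 00110
  pos 6: 11000 XOR 10011 = 01011
  pos 7: 10110 XOR 10011 = 00101
Remainder (last 4 bits) = 1010. This is the CRC / FCS.

1010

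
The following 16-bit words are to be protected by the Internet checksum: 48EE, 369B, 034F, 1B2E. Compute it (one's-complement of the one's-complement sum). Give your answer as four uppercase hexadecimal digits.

One's-complement addition (fold any carry out of bit 15 back into bit 0):
  0x48EE + 0x369B = 0x07F89
  0x7F89 + 0x034F = 0x082D8
  0x82D8 + 0x1B2E = 0x09E06
One's-complement sum = 0x9E06.
Checksum = ~0x9E06 & 0xFFFF = 0x61F9.

61F9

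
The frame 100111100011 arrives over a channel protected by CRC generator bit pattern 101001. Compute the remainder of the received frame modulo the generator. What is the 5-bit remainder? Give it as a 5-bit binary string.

00000

Modulo-2 division of 100111100011 by 101001:
  pos 0: 100111 XOR 101001 = 001110
  pos 2: 111010 XOR 101001 = 010011
  pos 3: 100110 XOR 101001 = 001111
  pos 5: 111101 XOR 101001 = 010100
  pos 6: 101001 XOR 101001 = 000000
Remainder = 00000 (zero — the frame passes the CRC check).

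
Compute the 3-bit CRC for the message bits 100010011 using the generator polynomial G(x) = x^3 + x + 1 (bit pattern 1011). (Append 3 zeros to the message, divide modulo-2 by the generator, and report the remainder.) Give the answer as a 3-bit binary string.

Append 3 zeros: 100010011000. Divide by 1011 (XOR where the leading bit is 1):
  pos 0: 1000 XOR 1011 = 0011
  pos 2: 1110 XOR 1011 = 0101
  pos 3: 1010 XOR 1011 = 0001
  pos 6: 1110 XOR 1011 = 0101
  pos 7: 1010 XOR 1011 = 0001
Remainder (last 3 bits) = 010. This is the CRC / FCS.

010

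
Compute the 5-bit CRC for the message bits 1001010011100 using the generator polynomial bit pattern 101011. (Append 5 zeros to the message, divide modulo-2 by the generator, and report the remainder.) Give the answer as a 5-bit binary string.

11110

Append 5 zeros: 100101001110000000. Divide by 101011 (XOR where the leading bit is 1):
  pos 0: 100101 XOR 101011 = 001110
  pos 2: 111000 XOR 101011 = 010011
  pos 3: 100111 XOR 101011 = 001100
  pos 5: 110011 XOR 101011 = 011000
  pos 6: 110000 XOR 101011 = 011011
  pos 7: 110110 XOR 101011 = 011101
  pos 8: 111010 XOR 101011 = 010001
  pos 9: 100010 XOR 101011 = 001001
  pos 11: 100100 XOR 101011 = 001111
Remainder (last 5 bits) = 11110. This is the CRC / FCS.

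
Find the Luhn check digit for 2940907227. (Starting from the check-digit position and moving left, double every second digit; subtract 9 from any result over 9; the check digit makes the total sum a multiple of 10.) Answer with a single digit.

8

Partial digits right→left: 7 2 2 7 0 9 0 4 9 2
Double every second digit counting from the check-digit position (so the 1st, 3rd, 5th, ... of the partial from the right).
  doubled (with −9 where >9): 5 4 0 0 9 → sum 18
  kept as-is: 2 7 9 4 2 → sum 24
Total = 18 + 24 = 42.
Check digit = (10 − (42 mod 10)) mod 10 = 8.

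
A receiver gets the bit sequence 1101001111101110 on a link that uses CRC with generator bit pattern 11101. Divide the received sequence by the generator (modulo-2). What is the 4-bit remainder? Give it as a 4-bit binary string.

0100

Modulo-2 division of 1101001111101110 by 11101:
  pos 0: 11010 XOR 11101 = 00111
  pos 2: 11101 XOR 11101 = 00000
  pos 7: 11110 XOR 11101 = 00011
  pos 10: 11111 XOR 11101 = 00010
Remainder = 0100 (nonzero — an error is detected).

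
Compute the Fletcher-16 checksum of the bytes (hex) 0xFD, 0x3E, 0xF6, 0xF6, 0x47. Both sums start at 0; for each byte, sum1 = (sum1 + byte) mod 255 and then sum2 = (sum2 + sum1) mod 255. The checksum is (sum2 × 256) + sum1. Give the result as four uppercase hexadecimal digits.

0971

Running sums (mod 255):
  after byte 0 (0xFD): sum1=253, sum2=253
  after byte 1 (0x3E): sum1=60, sum2=58
  after byte 2 (0xF6): sum1=51, sum2=109
  after byte 3 (0xF6): sum1=42, sum2=151
  after byte 4 (0x47): sum1=113, sum2=9
Checksum = sum2·256 + sum1 = 9·256 + 113 = 2417 = 0x0971.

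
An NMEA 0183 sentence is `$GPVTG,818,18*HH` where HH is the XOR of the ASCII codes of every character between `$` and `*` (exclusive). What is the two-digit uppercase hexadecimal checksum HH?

6A

XOR the ASCII codes of the payload characters:
  'G' = 0x47 → acc = 0x47
  'P' = 0x50 → acc = 0x17
  'V' = 0x56 → acc = 0x41
  'T' = 0x54 → acc = 0x15
  'G' = 0x47 → acc = 0x52
  ',' = 0x2C → acc = 0x7E
  '8' = 0x38 → acc = 0x46
  '1' = 0x31 → acc = 0x77
  '8' = 0x38 → acc = 0x4F
  ',' = 0x2C → acc = 0x63
  '1' = 0x31 → acc = 0x52
  '8' = 0x38 → acc = 0x6A
Checksum = 0x6A.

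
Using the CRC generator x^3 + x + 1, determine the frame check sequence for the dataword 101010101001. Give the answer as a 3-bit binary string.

Append 3 zeros: 101010101001000. Divide by 1011 (XOR where the leading bit is 1):
  pos 0: 1010 XOR 1011 = 0001
  pos 3: 1101 XOR 1011 = 0110
  pos 4: 1100 XOR 1011 = 0111
  pos 5: 1111 XOR 1011 = 0100
  pos 6: 1000 XOR 1011 = 0011
  pos 8: 1101 XOR 1011 = 0110
  pos 9: 1100 XOR 1011 = 0111
  pos 10: 1110 XOR 1011 = 0101
  pos 11: 1010 XOR 1011 = 0001
Remainder (last 3 bits) = 001. This is the CRC / FCS.

001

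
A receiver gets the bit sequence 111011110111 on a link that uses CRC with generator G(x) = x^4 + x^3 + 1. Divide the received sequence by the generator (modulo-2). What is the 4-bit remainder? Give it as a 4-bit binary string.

1111

Modulo-2 division of 111011110111 by 11001:
  pos 0: 11101 XOR 11001 = 00100
  pos 2: 10011 XOR 11001 = 01010
  pos 3: 10101 XOR 11001 = 01100
  pos 4: 11000 XOR 11001 = 00001
Remainder = 1111 (nonzero — an error is detected).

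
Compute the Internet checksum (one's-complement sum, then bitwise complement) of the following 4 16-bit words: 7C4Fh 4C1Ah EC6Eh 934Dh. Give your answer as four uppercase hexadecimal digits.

One's-complement addition (fold any carry out of bit 15 back into bit 0):
  0x7C4F + 0x4C1A = 0x0C869
  0xC869 + 0xEC6E = 0x1B4D7 → wrap carry → 0xB4D8
  0xB4D8 + 0x934D = 0x14825 → wrap carry → 0x4826
One's-complement sum = 0x4826.
Checksum = ~0x4826 & 0xFFFF = 0xB7D9.

B7D9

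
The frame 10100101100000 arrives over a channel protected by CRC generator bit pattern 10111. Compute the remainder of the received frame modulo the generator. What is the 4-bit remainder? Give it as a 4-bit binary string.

Modulo-2 division of 10100101100000 by 10111:
  pos 0: 10100 XOR 10111 = 00011
  pos 3: 11101 XOR 10111 = 01010
  pos 4: 10101 XOR 10111 = 00010
  pos 7: 10000 XOR 10111 = 00111
  pos 9: 11100 XOR 10111 = 01011
Remainder = 1011 (nonzero — an error is detected).

1011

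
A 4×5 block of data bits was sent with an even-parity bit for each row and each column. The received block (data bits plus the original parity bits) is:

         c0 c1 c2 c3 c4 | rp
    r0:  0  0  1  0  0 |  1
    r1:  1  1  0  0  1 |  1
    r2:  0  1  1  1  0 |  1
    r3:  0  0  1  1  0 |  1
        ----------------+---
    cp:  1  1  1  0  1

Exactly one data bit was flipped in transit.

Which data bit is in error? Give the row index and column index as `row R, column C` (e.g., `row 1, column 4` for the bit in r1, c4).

Recompute each row's even parity and compare to rp:
  r0: data parity 1, sent rp 1 → ok
  r1: data parity 1, sent rp 1 → ok
  r2: data parity 1, sent rp 1 → ok
  r3: data parity 0, sent rp 1 → mismatch
Recompute each column's even parity and compare to cp:
  c0: data parity 1, sent cp 1 → ok
  c1: data parity 0, sent cp 1 → mismatch
  c2: data parity 1, sent cp 1 → ok
  c3: data parity 0, sent cp 0 → ok
  c4: data parity 1, sent cp 1 → ok
Exactly one row (r3) and one column (c1) fail → the flipped bit is at their intersection.

row 3, column 1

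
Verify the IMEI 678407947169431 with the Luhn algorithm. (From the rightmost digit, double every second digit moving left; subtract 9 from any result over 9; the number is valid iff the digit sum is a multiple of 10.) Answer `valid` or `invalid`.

From the right, keep odd positions and double even positions (subtract 9 from any doubled value over 9):
  doubled (positions 2,4,...): 6 9 2 8 5 8 5 → sum 43
  kept (positions 1,3,...): 1 4 6 7 9 0 8 6 → sum 41
Total = 84.
84 mod 10 = 4, so the number is invalid.

invalid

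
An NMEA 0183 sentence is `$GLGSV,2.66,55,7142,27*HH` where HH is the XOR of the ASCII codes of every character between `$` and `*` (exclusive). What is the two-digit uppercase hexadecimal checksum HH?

50

XOR the ASCII codes of the payload characters:
  'G' = 0x47 → acc = 0x47
  'L' = 0x4C → acc = 0x0B
  'G' = 0x47 → acc = 0x4C
  'S' = 0x53 → acc = 0x1F
  'V' = 0x56 → acc = 0x49
  ',' = 0x2C → acc = 0x65
  '2' = 0x32 → acc = 0x57
  '.' = 0x2E → acc = 0x79
  '6' = 0x36 → acc = 0x4F
  '6' = 0x36 → acc = 0x79
  ',' = 0x2C → acc = 0x55
  '5' = 0x35 → acc = 0x60
  '5' = 0x35 → acc = 0x55
  ',' = 0x2C → acc = 0x79
  '7' = 0x37 → acc = 0x4E
  '1' = 0x31 → acc = 0x7F
  '4' = 0x34 → acc = 0x4B
  '2' = 0x32 → acc = 0x79
  ',' = 0x2C → acc = 0x55
  '2' = 0x32 → acc = 0x67
  '7' = 0x37 → acc = 0x50
Checksum = 0x50.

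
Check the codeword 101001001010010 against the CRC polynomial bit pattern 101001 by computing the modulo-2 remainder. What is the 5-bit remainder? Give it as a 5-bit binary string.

00000

Modulo-2 division of 101001001010010 by 101001:
  pos 0: 101001 XOR 101001 = 000000
  pos 8: 101001 XOR 101001 = 000000
Remainder = 00000 (zero — the frame passes the CRC check).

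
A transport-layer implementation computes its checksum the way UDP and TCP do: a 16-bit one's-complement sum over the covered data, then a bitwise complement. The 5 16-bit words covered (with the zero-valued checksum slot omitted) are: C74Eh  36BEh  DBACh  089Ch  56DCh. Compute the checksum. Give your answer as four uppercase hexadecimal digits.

C6CD

One's-complement addition (fold any carry out of bit 15 back into bit 0):
  0xC74E + 0x36BE = 0x0FE0C
  0xFE0C + 0xDBAC = 0x1D9B8 → wrap carry → 0xD9B9
  0xD9B9 + 0x089C = 0x0E255
  0xE255 + 0x56DC = 0x13931 → wrap carry → 0x3932
One's-complement sum = 0x3932.
Checksum = ~0x3932 & 0xFFFF = 0xC6CD.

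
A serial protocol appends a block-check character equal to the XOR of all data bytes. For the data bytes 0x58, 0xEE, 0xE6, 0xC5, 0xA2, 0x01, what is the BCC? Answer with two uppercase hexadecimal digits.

36

XOR the bytes together:
  start with 0x58
  0x58 ⊕ 0xEE = 0xB6
  0xB6 ⊕ 0xE6 = 0x50
  0x50 ⊕ 0xC5 = 0x95
  0x95 ⊕ 0xA2 = 0x37
  0x37 ⊕ 0x01 = 0x36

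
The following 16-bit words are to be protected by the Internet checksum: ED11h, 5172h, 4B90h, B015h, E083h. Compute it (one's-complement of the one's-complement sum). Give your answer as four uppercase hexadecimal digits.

E551

One's-complement addition (fold any carry out of bit 15 back into bit 0):
  0xED11 + 0x5172 = 0x13E83 → wrap carry → 0x3E84
  0x3E84 + 0x4B90 = 0x08A14
  0x8A14 + 0xB015 = 0x13A29 → wrap carry → 0x3A2A
  0x3A2A + 0xE083 = 0x11AAD → wrap carry → 0x1AAE
One's-complement sum = 0x1AAE.
Checksum = ~0x1AAE & 0xFFFF = 0xE551.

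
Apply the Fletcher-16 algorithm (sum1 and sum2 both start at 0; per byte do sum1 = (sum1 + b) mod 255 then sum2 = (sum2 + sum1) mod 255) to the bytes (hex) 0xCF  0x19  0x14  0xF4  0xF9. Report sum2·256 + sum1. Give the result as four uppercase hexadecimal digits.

93EB

Running sums (mod 255):
  after byte 0 (0xCF): sum1=207, sum2=207
  after byte 1 (0x19): sum1=232, sum2=184
  after byte 2 (0x14): sum1=252, sum2=181
  after byte 3 (0xF4): sum1=241, sum2=167
  after byte 4 (0xF9): sum1=235, sum2=147
Checksum = sum2·256 + sum1 = 147·256 + 235 = 37867 = 0x93EB.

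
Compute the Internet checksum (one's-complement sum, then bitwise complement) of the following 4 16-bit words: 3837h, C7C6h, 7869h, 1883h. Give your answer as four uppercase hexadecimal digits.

6F15

One's-complement addition (fold any carry out of bit 15 back into bit 0):
  0x3837 + 0xC7C6 = 0x0FFFD
  0xFFFD + 0x7869 = 0x17866 → wrap carry → 0x7867
  0x7867 + 0x1883 = 0x090EA
One's-complement sum = 0x90EA.
Checksum = ~0x90EA & 0xFFFF = 0x6F15.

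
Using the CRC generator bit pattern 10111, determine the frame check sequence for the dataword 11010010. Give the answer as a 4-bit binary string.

0011

Append 4 zeros: 110100100000. Divide by 10111 (XOR where the leading bit is 1):
  pos 0: 11010 XOR 10111 = 01101
  pos 1: 11010 XOR 10111 = 01101
  pos 2: 11011 XOR 10111 = 01100
  pos 3: 11000 XOR 10111 = 01111
  pos 4: 11110 XOR 10111 = 01001
  pos 5: 10010 XOR 10111 = 00101
  pos 7: 10100 XOR 10111 = 00011
Remainder (last 4 bits) = 0011. This is the CRC / FCS.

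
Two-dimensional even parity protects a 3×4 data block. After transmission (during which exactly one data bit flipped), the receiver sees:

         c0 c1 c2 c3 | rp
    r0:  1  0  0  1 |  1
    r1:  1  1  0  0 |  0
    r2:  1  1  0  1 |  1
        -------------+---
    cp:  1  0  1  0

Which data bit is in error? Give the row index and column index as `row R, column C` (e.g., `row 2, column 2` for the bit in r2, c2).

Recompute each row's even parity and compare to rp:
  r0: data parity 0, sent rp 1 → mismatch
  r1: data parity 0, sent rp 0 → ok
  r2: data parity 1, sent rp 1 → ok
Recompute each column's even parity and compare to cp:
  c0: data parity 1, sent cp 1 → ok
  c1: data parity 0, sent cp 0 → ok
  c2: data parity 0, sent cp 1 → mismatch
  c3: data parity 0, sent cp 0 → ok
Exactly one row (r0) and one column (c2) fail → the flipped bit is at their intersection.

row 0, column 2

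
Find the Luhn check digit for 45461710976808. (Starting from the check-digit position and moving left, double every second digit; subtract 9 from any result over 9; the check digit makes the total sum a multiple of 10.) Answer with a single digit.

Partial digits right→left: 8 0 8 6 7 9 0 1 7 1 6 4 5 4
Double every second digit counting from the check-digit position (so the 1st, 3rd, 5th, ... of the partial from the right).
  doubled (with −9 where >9): 7 7 5 0 5 3 1 → sum 28
  kept as-is: 0 6 9 1 1 4 4 → sum 25
Total = 28 + 25 = 53.
Check digit = (10 − (53 mod 10)) mod 10 = 7.

7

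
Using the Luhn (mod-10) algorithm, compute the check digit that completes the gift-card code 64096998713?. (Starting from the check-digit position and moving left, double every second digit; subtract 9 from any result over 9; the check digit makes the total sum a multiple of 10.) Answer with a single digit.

3

Partial digits right→left: 3 1 7 8 9 9 6 9 0 4 6
Double every second digit counting from the check-digit position (so the 1st, 3rd, 5th, ... of the partial from the right).
  doubled (with −9 where >9): 6 5 9 3 0 3 → sum 26
  kept as-is: 1 8 9 9 4 → sum 31
Total = 26 + 31 = 57.
Check digit = (10 − (57 mod 10)) mod 10 = 3.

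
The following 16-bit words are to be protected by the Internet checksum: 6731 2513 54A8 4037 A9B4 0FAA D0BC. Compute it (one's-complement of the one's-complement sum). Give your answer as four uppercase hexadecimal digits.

One's-complement addition (fold any carry out of bit 15 back into bit 0):
  0x6731 + 0x2513 = 0x08C44
  0x8C44 + 0x54A8 = 0x0E0EC
  0xE0EC + 0x4037 = 0x12123 → wrap carry → 0x2124
  0x2124 + 0xA9B4 = 0x0CAD8
  0xCAD8 + 0x0FAA = 0x0DA82
  0xDA82 + 0xD0BC = 0x1AB3E → wrap carry → 0xAB3F
One's-complement sum = 0xAB3F.
Checksum = ~0xAB3F & 0xFFFF = 0x54C0.

54C0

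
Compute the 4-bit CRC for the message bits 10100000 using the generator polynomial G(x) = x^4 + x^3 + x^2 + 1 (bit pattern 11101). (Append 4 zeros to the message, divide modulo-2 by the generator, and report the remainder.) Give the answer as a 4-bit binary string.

Append 4 zeros: 101000000000. Divide by 11101 (XOR where the leading bit is 1):
  pos 0: 10100 XOR 11101 = 01001
  pos 1: 10010 XOR 11101 = 01111
  pos 2: 11110 XOR 11101 = 00011
  pos 5: 11000 XOR 11101 = 00101
  pos 7: 10100 XOR 11101 = 01001
Remainder (last 4 bits) = 1001. This is the CRC / FCS.

1001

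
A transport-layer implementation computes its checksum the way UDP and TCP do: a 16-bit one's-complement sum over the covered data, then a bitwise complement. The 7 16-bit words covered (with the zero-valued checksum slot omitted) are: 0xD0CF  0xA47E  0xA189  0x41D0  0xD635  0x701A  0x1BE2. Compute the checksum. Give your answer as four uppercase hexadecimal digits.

4525

One's-complement addition (fold any carry out of bit 15 back into bit 0):
  0xD0CF + 0xA47E = 0x1754D → wrap carry → 0x754E
  0x754E + 0xA189 = 0x116D7 → wrap carry → 0x16D8
  0x16D8 + 0x41D0 = 0x058A8
  0x58A8 + 0xD635 = 0x12EDD → wrap carry → 0x2EDE
  0x2EDE + 0x701A = 0x09EF8
  0x9EF8 + 0x1BE2 = 0x0BADA
One's-complement sum = 0xBADA.
Checksum = ~0xBADA & 0xFFFF = 0x4525.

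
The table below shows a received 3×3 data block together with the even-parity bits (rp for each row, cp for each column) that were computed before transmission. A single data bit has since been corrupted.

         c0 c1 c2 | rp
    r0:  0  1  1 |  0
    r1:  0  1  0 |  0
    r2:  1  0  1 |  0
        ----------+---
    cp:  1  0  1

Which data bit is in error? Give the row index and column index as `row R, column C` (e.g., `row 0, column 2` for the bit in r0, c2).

Recompute each row's even parity and compare to rp:
  r0: data parity 0, sent rp 0 → ok
  r1: data parity 1, sent rp 0 → mismatch
  r2: data parity 0, sent rp 0 → ok
Recompute each column's even parity and compare to cp:
  c0: data parity 1, sent cp 1 → ok
  c1: data parity 0, sent cp 0 → ok
  c2: data parity 0, sent cp 1 → mismatch
Exactly one row (r1) and one column (c2) fail → the flipped bit is at their intersection.

row 1, column 2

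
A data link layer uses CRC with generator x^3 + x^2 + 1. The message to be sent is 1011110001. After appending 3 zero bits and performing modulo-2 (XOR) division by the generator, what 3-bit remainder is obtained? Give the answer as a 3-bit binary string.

100

Append 3 zeros: 1011110001000. Divide by 1101 (XOR where the leading bit is 1):
  pos 0: 1011 XOR 1101 = 0110
  pos 1: 1101 XOR 1101 = 0000
  pos 5: 1000 XOR 1101 = 0101
  pos 6: 1011 XOR 1101 = 0110
  pos 7: 1100 XOR 1101 = 0001
Remainder (last 3 bits) = 100. This is the CRC / FCS.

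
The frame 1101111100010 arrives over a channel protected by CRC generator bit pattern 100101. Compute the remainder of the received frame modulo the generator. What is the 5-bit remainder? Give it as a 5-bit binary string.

00111

Modulo-2 division of 1101111100010 by 100101:
  pos 0: 110111 XOR 100101 = 010010
  pos 1: 100101 XOR 100101 = 000000
  pos 7: 100010 XOR 100101 = 000111
Remainder = 00111 (nonzero — an error is detected).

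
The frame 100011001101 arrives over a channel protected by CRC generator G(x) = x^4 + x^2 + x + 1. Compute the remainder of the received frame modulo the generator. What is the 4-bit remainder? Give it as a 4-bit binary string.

Modulo-2 division of 100011001101 by 10111:
  pos 0: 10001 XOR 10111 = 00110
  pos 2: 11010 XOR 10111 = 01101
  pos 3: 11010 XOR 10111 = 01101
  pos 4: 11011 XOR 10111 = 01100
  pos 5: 11001 XOR 10111 = 01110
  pos 6: 11100 XOR 10111 = 01011
  pos 7: 10111 XOR 10111 = 00000
Remainder = 0000 (zero — the frame passes the CRC check).

0000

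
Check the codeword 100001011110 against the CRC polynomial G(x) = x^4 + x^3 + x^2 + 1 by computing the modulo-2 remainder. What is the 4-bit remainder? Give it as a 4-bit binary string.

0000

Modulo-2 division of 100001011110 by 11101:
  pos 0: 10000 XOR 11101 = 01101
  pos 1: 11011 XOR 11101 = 00110
  pos 3: 11001 XOR 11101 = 00100
  pos 5: 10011 XOR 11101 = 01110
  pos 6: 11101 XOR 11101 = 00000
Remainder = 0000 (zero — the frame passes the CRC check).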